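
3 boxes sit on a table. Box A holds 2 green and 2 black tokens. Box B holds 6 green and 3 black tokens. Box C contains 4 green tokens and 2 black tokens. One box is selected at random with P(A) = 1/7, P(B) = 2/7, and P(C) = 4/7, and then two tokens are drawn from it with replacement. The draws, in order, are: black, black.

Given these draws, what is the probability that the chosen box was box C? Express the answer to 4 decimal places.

The likelihood of the observed sequence under each hypothesis: P(data | box A) = (2/4)(2/4) = 1/4; P(data | box B) = (3/9)(3/9) = 1/9; P(data | box C) = (2/6)(2/6) = 1/9.
Weighting by the prior gives 1/7 · 1/4 = 1/28, 2/7 · 1/9 = 2/63, 4/7 · 1/9 = 4/63; with total 11/84.
Therefore the posterior P(box C | data) = (4/63) / (11/84) = 16/33.

0.4848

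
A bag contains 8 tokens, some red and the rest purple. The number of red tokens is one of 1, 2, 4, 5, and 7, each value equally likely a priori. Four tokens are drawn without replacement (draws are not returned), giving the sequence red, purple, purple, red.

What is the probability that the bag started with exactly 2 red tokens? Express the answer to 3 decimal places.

The likelihood of the observed sequence under each hypothesis: P(data | r = 1) = (1/8)(7/7)(6/6)(0/5) = 0; P(data | r = 2) = (2/8)(6/7)(5/6)(1/5) = 1/28; P(data | r = 4) = (4/8)(4/7)(3/6)(3/5) = 3/35; P(data | r = 5) = (5/8)(3/7)(2/6)(4/5) = 1/14; P(data | r = 7) = (7/8)(1/7)(0/6) = 0.
Multiplying each by its prior: 1/5 · 0 = 0, 1/5 · 1/28 = 1/140, 1/5 · 3/35 = 3/175, 1/5 · 1/14 = 1/70, 1/5 · 0 = 0; summing to 27/700.
Hence P(r = 2 | data) = (1/140) / (27/700) = 5/27.

0.185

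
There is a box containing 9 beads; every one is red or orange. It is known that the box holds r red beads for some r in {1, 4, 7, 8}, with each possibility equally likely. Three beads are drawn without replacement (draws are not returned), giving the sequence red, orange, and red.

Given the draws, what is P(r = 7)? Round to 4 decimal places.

0.4200

For each hypothesis, P(data | H) works out to: P(data | r = 1) = (1/9)(8/8)(0/7) = 0; P(data | r = 4) = (4/9)(5/8)(3/7) = 5/42; P(data | r = 7) = (7/9)(2/8)(6/7) = 1/6; P(data | r = 8) = (8/9)(1/8)(7/7) = 1/9.
Multiplying each by its prior: 1/4 · 0 = 0, 1/4 · 5/42 = 5/168, 1/4 · 1/6 = 1/24, 1/4 · 1/9 = 1/36; with total 25/252.
By Bayes' rule, P(r = 7 | data) = (1/24) / (25/252) = 21/50.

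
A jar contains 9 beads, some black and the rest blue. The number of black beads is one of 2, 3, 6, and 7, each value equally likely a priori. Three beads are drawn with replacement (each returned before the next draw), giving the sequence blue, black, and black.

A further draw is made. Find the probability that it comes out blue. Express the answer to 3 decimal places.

0.401

Under each hypothesis, the probability of the observed sequence is: P(data | r = 2) = (7/9)(2/9)(2/9) = 0.038409; P(data | r = 3) = (6/9)(3/9)(3/9) = 0.074074; P(data | r = 6) = (3/9)(6/9)(6/9) = 0.14815; P(data | r = 7) = (2/9)(7/9)(7/9) = 0.13443.
Weighting by the prior gives 1/4 · 0.038409 = 0.0096022, 1/4 · 0.074074 = 0.018519, 1/4 · 0.14815 = 0.037037, 1/4 · 0.13443 = 0.033608; with total 0.098765.
The posterior is then P(r = 2 | data) = 0.097222, P(r = 3 | data) = 0.1875, P(r = 6 | data) = 0.375, P(r = 7 | data) = 0.34028.
Averaging over the posterior, P(blue next | data) = (7/9)(0.097222) + (2/3)(0.1875) + (1/3)(0.375) + (2/9)(0.34028) = 0.40123.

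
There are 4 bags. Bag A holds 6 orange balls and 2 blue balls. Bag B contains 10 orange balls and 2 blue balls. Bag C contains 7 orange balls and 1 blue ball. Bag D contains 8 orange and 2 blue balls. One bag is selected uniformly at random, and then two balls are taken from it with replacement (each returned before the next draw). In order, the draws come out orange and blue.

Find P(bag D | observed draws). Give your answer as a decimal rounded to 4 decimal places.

Under each hypothesis, the probability of the observed sequence is: P(data | bag A) = (6/8)(2/8) = 0.1875; P(data | bag B) = (10/12)(2/12) = 0.13889; P(data | bag C) = (7/8)(1/8) = 0.10938; P(data | bag D) = (8/10)(2/10) = 0.16.
Weighting by the prior gives 1/4 · 0.1875 = 0.046875, 1/4 · 0.13889 = 0.034722, 1/4 · 0.10938 = 0.027344, 1/4 · 0.16 = 0.04; these sum to 0.14894.
By Bayes' rule, P(bag D | data) = (0.04) / (0.14894) = 0.26856.

0.2686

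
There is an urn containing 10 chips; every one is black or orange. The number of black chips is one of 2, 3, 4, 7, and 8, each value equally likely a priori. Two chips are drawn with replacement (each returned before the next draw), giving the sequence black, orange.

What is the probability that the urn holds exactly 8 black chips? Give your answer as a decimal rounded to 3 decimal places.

0.163

Compute the likelihood of the observed sequence for each case: P(data | r = 2) = (2/10)(8/10) = 4/25; P(data | r = 3) = (3/10)(7/10) = 21/100; P(data | r = 4) = (4/10)(6/10) = 6/25; P(data | r = 7) = (7/10)(3/10) = 21/100; P(data | r = 8) = (8/10)(2/10) = 4/25.
The prior-weighted likelihoods are 1/5 · 4/25 = 4/125, 1/5 · 21/100 = 21/500, 1/5 · 6/25 = 6/125, 1/5 · 21/100 = 21/500, 1/5 · 4/25 = 4/125; with total 49/250.
By Bayes' rule, P(r = 8 | data) = (4/125) / (49/250) = 8/49.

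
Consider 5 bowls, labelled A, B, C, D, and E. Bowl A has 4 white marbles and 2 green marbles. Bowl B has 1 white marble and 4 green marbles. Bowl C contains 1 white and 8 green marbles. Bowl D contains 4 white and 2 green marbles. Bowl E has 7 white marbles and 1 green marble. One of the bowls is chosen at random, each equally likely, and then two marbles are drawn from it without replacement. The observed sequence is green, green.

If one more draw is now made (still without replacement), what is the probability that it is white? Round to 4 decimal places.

0.2941

Compute the likelihood of the observed sequence for each case: P(data | bowl A) = (2/6)(1/5) = 1/15; P(data | bowl B) = (4/5)(3/4) = 3/5; P(data | bowl C) = (8/9)(7/8) = 7/9; P(data | bowl D) = (2/6)(1/5) = 1/15; P(data | bowl E) = (1/8)(0/7) = 0.
The prior-weighted likelihoods are 1/5 · 1/15 = 1/75, 1/5 · 3/5 = 3/25, 1/5 · 7/9 = 7/45, 1/5 · 1/15 = 1/75, 1/5 · 0 = 0; these sum to 68/225.
Dividing through by the total gives posterior P(bowl A | data) = 3/68, P(bowl B | data) = 27/68, P(bowl C | data) = 35/68, P(bowl D | data) = 3/68, P(bowl E | data) = 0.
So P(white next | data) = Σ P(white next | H) P(H | data) = (1)(3/68) + (1/3)(27/68) + (1/7)(35/68) + (1)(3/68) = 5/17.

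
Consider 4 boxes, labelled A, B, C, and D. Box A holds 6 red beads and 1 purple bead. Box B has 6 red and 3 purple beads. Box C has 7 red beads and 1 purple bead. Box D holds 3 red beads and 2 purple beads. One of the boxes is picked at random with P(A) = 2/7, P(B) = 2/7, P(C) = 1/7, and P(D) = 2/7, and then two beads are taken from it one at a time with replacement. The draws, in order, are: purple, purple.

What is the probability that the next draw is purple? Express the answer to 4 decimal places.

Compute the likelihood of the observed sequence for each case: P(data | box A) = (1/7)(1/7) = 0.020408; P(data | box B) = (3/9)(3/9) = 0.11111; P(data | box C) = (1/8)(1/8) = 0.015625; P(data | box D) = (2/5)(2/5) = 0.16.
Weighting by the prior gives 2/7 · 0.020408 = 0.0058309, 2/7 · 0.11111 = 0.031746, 1/7 · 0.015625 = 0.0022321, 2/7 · 0.16 = 0.045714; these sum to 0.085523.
Normalising, the posterior is P(box A | data) = 0.068179, P(box B | data) = 0.3712, P(box C | data) = 0.0261, P(box D | data) = 0.53452.
The predictive probability is P(purple next | data) = (1/7)(0.068179) + (1/3)(0.3712) + (1/8)(0.0261) + (2/5)(0.53452) = 0.35054.

0.3505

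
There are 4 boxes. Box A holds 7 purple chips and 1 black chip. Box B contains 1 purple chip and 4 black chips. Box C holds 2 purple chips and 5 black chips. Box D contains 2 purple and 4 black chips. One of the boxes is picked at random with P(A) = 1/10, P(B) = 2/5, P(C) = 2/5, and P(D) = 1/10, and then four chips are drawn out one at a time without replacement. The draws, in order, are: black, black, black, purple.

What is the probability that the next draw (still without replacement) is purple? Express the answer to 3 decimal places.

The likelihood of the observed sequence under each hypothesis: P(data | box A) = (1/8)(0/7) = 0; P(data | box B) = (4/5)(3/4)(2/3)(1/2) = 1/5; P(data | box C) = (5/7)(4/6)(3/5)(2/4) = 1/7; P(data | box D) = (4/6)(3/5)(2/4)(2/3) = 2/15.
Multiplying each by its prior: 1/10 · 0 = 0, 2/5 · 1/5 = 2/25, 2/5 · 1/7 = 2/35, 1/10 · 2/15 = 1/75; summing to 79/525.
The posterior is then P(box A | data) = 0, P(box B | data) = 42/79, P(box C | data) = 30/79, P(box D | data) = 7/79.
So P(purple next | data) = Σ P(purple next | H) P(H | data) = (0)(42/79) + (1/3)(30/79) + (1/2)(7/79) = 27/158.

0.171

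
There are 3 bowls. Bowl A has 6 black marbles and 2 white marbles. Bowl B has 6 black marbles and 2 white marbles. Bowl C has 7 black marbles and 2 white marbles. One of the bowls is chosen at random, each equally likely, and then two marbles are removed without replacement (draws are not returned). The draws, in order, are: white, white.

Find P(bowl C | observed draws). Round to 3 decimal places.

Under each hypothesis, the probability of the observed sequence is: P(data | bowl A) = (2/8)(1/7) = 1/28; P(data | bowl B) = (2/8)(1/7) = 1/28; P(data | bowl C) = (2/9)(1/8) = 1/36.
Multiplying each by its prior: 1/3 · 1/28 = 1/84, 1/3 · 1/28 = 1/84, 1/3 · 1/36 = 1/108; with total 25/756.
So P(bowl C | data) = (1/108) / (25/756) = 7/25.

0.280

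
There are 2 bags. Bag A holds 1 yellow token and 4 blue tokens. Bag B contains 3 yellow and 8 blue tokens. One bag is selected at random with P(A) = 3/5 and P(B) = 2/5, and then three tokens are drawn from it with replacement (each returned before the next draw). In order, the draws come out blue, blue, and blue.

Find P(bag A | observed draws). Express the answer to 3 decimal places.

Compute the likelihood of the observed sequence for each case: P(data | bag A) = (4/5)(4/5)(4/5) = 0.512; P(data | bag B) = (8/11)(8/11)(8/11) = 0.38467.
Weighting by the prior gives 3/5 · 0.512 = 0.3072, 2/5 · 0.38467 = 0.15387; summing to 0.46107.
So P(bag A | data) = (0.3072) / (0.46107) = 0.66628.

0.666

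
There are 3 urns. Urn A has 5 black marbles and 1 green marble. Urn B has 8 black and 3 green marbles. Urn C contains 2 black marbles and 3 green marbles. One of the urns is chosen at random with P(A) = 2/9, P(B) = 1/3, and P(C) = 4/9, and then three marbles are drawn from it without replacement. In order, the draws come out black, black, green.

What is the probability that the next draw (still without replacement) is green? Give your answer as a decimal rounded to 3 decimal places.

0.424

Compute the likelihood of the observed sequence for each case: P(data | urn A) = (5/6)(4/5)(1/4) = 1/6; P(data | urn B) = (8/11)(7/10)(3/9) = 28/165; P(data | urn C) = (2/5)(1/4)(3/3) = 1/10.
Multiplying each by its prior: 2/9 · 1/6 = 1/27, 1/3 · 28/165 = 28/495, 4/9 · 1/10 = 2/45; summing to 41/297.
Normalising, the posterior is P(urn A | data) = 11/41, P(urn B | data) = 84/205, P(urn C | data) = 66/205.
The predictive probability is P(green next | data) = (0)(11/41) + (1/4)(84/205) + (1)(66/205) = 87/205.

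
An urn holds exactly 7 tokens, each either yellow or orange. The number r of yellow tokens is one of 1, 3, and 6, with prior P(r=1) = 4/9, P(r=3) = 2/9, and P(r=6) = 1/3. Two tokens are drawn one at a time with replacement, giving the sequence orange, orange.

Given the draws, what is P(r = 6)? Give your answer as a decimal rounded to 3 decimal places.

Compute the likelihood of the observed sequence for each case: P(data | r = 1) = (6/7)(6/7) = 36/49; P(data | r = 3) = (4/7)(4/7) = 16/49; P(data | r = 6) = (1/7)(1/7) = 1/49.
The prior-weighted likelihoods are 4/9 · 36/49 = 16/49, 2/9 · 16/49 = 32/441, 1/3 · 1/49 = 1/147; with total 179/441.
Therefore the posterior P(r = 6 | data) = (1/147) / (179/441) = 3/179.

0.017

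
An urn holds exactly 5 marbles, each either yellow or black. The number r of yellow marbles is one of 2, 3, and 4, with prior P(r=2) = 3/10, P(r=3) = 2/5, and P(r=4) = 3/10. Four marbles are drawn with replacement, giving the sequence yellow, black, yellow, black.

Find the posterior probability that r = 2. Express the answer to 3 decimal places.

Under each hypothesis, the probability of the observed sequence is: P(data | r = 2) = (2/5)(3/5)(2/5)(3/5) = 0.0576; P(data | r = 3) = (3/5)(2/5)(3/5)(2/5) = 0.0576; P(data | r = 4) = (4/5)(1/5)(4/5)(1/5) = 0.0256.
Multiplying each by its prior: 3/10 · 0.0576 = 0.01728, 2/5 · 0.0576 = 0.02304, 3/10 · 0.0256 = 0.00768; summing to 0.048.
Hence P(r = 2 | data) = (0.01728) / (0.048) = 0.36.

0.360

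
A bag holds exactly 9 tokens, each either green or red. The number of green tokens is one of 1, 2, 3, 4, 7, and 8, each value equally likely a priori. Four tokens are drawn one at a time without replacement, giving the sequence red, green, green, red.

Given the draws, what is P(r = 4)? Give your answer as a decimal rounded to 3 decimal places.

Under each hypothesis, the probability of the observed sequence is: P(data | r = 1) = (8/9)(1/8)(0/7) = 0; P(data | r = 2) = (7/9)(2/8)(1/7)(6/6) = 1/36; P(data | r = 3) = (6/9)(3/8)(2/7)(5/6) = 5/84; P(data | r = 4) = (5/9)(4/8)(3/7)(4/6) = 5/63; P(data | r = 7) = (2/9)(7/8)(6/7)(1/6) = 1/36; P(data | r = 8) = (1/9)(8/8)(7/7)(0/6) = 0.
Weighting by the prior gives 1/6 · 0 = 0, 1/6 · 1/36 = 1/216, 1/6 · 5/84 = 5/504, 1/6 · 5/63 = 5/378, 1/6 · 1/36 = 1/216, 1/6 · 0 = 0; summing to 7/216.
By Bayes' rule, P(r = 4 | data) = (5/378) / (7/216) = 20/49.

0.408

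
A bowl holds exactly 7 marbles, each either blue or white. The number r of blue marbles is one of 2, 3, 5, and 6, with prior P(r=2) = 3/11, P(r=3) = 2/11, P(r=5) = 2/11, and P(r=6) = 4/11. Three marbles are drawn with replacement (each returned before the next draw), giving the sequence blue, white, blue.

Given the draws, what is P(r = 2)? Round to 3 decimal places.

The likelihood of the observed sequence under each hypothesis: P(data | r = 2) = (2/7)(5/7)(2/7) = 0.058309; P(data | r = 3) = (3/7)(4/7)(3/7) = 0.10496; P(data | r = 5) = (5/7)(2/7)(5/7) = 0.14577; P(data | r = 6) = (6/7)(1/7)(6/7) = 0.10496.
Weighting by the prior gives 3/11 · 0.058309 = 0.015902, 2/11 · 0.10496 = 0.019083, 2/11 · 0.14577 = 0.026504, 4/11 · 0.10496 = 0.038166; these sum to 0.099655.
By Bayes' rule, P(r = 2 | data) = (0.015902) / (0.099655) = 0.15957.

0.160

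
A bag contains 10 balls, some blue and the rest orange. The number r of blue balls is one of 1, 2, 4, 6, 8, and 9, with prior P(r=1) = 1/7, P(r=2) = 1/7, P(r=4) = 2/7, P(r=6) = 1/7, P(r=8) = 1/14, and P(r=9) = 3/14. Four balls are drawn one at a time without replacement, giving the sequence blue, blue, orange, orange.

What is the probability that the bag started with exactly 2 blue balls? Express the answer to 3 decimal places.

0.090

Under each hypothesis, the probability of the observed sequence is: P(data | r = 1) = (1/10)(0/9) = 0; P(data | r = 2) = (2/10)(1/9)(8/8)(7/7) = 1/45; P(data | r = 4) = (4/10)(3/9)(6/8)(5/7) = 1/14; P(data | r = 6) = (6/10)(5/9)(4/8)(3/7) = 1/14; P(data | r = 8) = (8/10)(7/9)(2/8)(1/7) = 1/45; P(data | r = 9) = (9/10)(8/9)(1/8)(0/7) = 0.
Multiplying each by its prior: 1/7 · 0 = 0, 1/7 · 1/45 = 1/315, 2/7 · 1/14 = 1/49, 1/7 · 1/14 = 1/98, 1/14 · 1/45 = 1/630, 3/14 · 0 = 0; these sum to 26/735.
So P(r = 2 | data) = (1/315) / (26/735) = 7/78.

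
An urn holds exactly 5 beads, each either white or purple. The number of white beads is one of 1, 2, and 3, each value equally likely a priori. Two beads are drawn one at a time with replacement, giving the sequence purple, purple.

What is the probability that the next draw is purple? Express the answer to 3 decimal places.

0.683

The likelihood of the observed sequence under each hypothesis: P(data | r = 1) = (4/5)(4/5) = 16/25; P(data | r = 2) = (3/5)(3/5) = 9/25; P(data | r = 3) = (2/5)(2/5) = 4/25.
Multiplying each by its prior: 1/3 · 16/25 = 16/75, 1/3 · 9/25 = 3/25, 1/3 · 4/25 = 4/75; with total 29/75.
Normalising, the posterior is P(r = 1 | data) = 16/29, P(r = 2 | data) = 9/29, P(r = 3 | data) = 4/29.
Averaging over the posterior, P(purple next | data) = (4/5)(16/29) + (3/5)(9/29) + (2/5)(4/29) = 99/145.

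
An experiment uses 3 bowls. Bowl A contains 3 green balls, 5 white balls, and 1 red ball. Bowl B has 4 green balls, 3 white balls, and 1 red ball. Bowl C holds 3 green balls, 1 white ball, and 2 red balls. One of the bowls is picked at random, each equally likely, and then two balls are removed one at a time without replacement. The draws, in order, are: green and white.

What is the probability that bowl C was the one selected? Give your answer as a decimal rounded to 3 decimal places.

For each hypothesis, P(data | H) works out to: P(data | bowl A) = (3/9)(5/8) = 0.20833; P(data | bowl B) = (4/8)(3/7) = 0.21429; P(data | bowl C) = (3/6)(1/5) = 0.1.
The prior-weighted likelihoods are 1/3 · 0.20833 = 0.069444, 1/3 · 0.21429 = 0.071429, 1/3 · 0.1 = 0.033333; with total 0.17421.
By Bayes' rule, P(bowl C | data) = (0.033333) / (0.17421) = 0.19134.

0.191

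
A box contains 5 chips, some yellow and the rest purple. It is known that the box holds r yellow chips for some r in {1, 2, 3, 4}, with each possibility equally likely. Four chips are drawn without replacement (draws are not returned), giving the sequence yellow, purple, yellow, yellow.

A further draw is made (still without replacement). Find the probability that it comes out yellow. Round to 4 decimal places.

0.6667

Under each hypothesis, the probability of the observed sequence is: P(data | r = 1) = (1/5)(4/4)(0/3) = 0; P(data | r = 2) = (2/5)(3/4)(1/3)(0/2) = 0; P(data | r = 3) = (3/5)(2/4)(2/3)(1/2) = 1/10; P(data | r = 4) = (4/5)(1/4)(3/3)(2/2) = 1/5.
Multiplying each by its prior: 1/4 · 0 = 0, 1/4 · 0 = 0, 1/4 · 1/10 = 1/40, 1/4 · 1/5 = 1/20; summing to 3/40.
Dividing through by the total gives posterior P(r = 1 | data) = 0, P(r = 2 | data) = 0, P(r = 3 | data) = 1/3, P(r = 4 | data) = 2/3.
The predictive probability is P(yellow next | data) = (0)(1/3) + (1)(2/3) = 2/3.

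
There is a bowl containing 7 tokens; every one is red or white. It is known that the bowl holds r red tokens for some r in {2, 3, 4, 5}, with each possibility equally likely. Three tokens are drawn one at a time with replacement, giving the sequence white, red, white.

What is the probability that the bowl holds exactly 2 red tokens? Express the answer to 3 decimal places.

The likelihood of the observed sequence under each hypothesis: P(data | r = 2) = (5/7)(2/7)(5/7) = 50/343; P(data | r = 3) = (4/7)(3/7)(4/7) = 48/343; P(data | r = 4) = (3/7)(4/7)(3/7) = 36/343; P(data | r = 5) = (2/7)(5/7)(2/7) = 20/343.
The prior-weighted likelihoods are 1/4 · 50/343 = 25/686, 1/4 · 48/343 = 12/343, 1/4 · 36/343 = 9/343, 1/4 · 20/343 = 5/343; summing to 11/98.
So P(r = 2 | data) = (25/686) / (11/98) = 25/77.

0.325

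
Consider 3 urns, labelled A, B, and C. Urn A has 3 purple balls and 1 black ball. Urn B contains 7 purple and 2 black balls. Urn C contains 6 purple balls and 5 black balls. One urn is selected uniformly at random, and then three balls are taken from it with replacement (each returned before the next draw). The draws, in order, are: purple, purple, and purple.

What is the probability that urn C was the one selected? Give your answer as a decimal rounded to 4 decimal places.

0.1539

The likelihood of the observed sequence under each hypothesis: P(data | urn A) = (3/4)(3/4)(3/4) = 0.42188; P(data | urn B) = (7/9)(7/9)(7/9) = 0.47051; P(data | urn C) = (6/11)(6/11)(6/11) = 0.16228.
The prior-weighted likelihoods are 1/3 · 0.42188 = 0.14062, 1/3 · 0.47051 = 0.15684, 1/3 · 0.16228 = 0.054095; summing to 0.35156.
So P(urn C | data) = (0.054095) / (0.35156) = 0.15387.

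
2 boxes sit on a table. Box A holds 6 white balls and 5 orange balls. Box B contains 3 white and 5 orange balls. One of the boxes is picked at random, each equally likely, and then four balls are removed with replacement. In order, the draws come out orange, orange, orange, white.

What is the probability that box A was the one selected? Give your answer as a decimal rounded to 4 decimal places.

0.3588

For each hypothesis, P(data | H) works out to: P(data | box A) = (5/11)(5/11)(5/11)(6/11) = 0.051226; P(data | box B) = (5/8)(5/8)(5/8)(3/8) = 0.091553.
Multiplying each by its prior: 1/2 · 0.051226 = 0.025613, 1/2 · 0.091553 = 0.045776; summing to 0.071389.
Hence P(box A | data) = (0.025613) / (0.071389) = 0.35878.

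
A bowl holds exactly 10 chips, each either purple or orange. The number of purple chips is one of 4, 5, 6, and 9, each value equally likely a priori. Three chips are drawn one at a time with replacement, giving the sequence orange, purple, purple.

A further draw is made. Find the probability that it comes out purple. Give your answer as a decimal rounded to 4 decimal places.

The likelihood of the observed sequence under each hypothesis: P(data | r = 4) = (6/10)(4/10)(4/10) = 0.096; P(data | r = 5) = (5/10)(5/10)(5/10) = 0.125; P(data | r = 6) = (4/10)(6/10)(6/10) = 0.144; P(data | r = 9) = (1/10)(9/10)(9/10) = 0.081.
The prior-weighted likelihoods are 1/4 · 0.096 = 0.024, 1/4 · 0.125 = 0.03125, 1/4 · 0.144 = 0.036, 1/4 · 0.081 = 0.02025; these sum to 0.1115.
The posterior is then P(r = 4 | data) = 0.21525, P(r = 5 | data) = 0.28027, P(r = 6 | data) = 0.32287, P(r = 9 | data) = 0.18161.
Averaging over the posterior, P(purple next | data) = (2/5)(0.21525) + (1/2)(0.28027) + (3/5)(0.32287) + (9/10)(0.18161) = 0.58341.

0.5834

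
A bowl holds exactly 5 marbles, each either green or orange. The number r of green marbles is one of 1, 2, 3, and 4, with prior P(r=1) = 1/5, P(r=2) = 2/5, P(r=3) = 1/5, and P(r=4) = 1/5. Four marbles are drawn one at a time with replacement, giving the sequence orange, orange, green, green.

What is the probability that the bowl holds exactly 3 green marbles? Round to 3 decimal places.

The likelihood of the observed sequence under each hypothesis: P(data | r = 1) = (4/5)(4/5)(1/5)(1/5) = 0.0256; P(data | r = 2) = (3/5)(3/5)(2/5)(2/5) = 0.0576; P(data | r = 3) = (2/5)(2/5)(3/5)(3/5) = 0.0576; P(data | r = 4) = (1/5)(1/5)(4/5)(4/5) = 0.0256.
Weighting by the prior gives 1/5 · 0.0256 = 0.00512, 2/5 · 0.0576 = 0.02304, 1/5 · 0.0576 = 0.01152, 1/5 · 0.0256 = 0.00512; these sum to 0.0448.
So P(r = 3 | data) = (0.01152) / (0.0448) = 0.25714.

0.257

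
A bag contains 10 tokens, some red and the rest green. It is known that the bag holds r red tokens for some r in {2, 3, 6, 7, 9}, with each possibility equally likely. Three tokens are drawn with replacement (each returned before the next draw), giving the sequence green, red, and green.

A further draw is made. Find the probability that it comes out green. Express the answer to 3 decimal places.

0.595

Compute the likelihood of the observed sequence for each case: P(data | r = 2) = (8/10)(2/10)(8/10) = 0.128; P(data | r = 3) = (7/10)(3/10)(7/10) = 0.147; P(data | r = 6) = (4/10)(6/10)(4/10) = 0.096; P(data | r = 7) = (3/10)(7/10)(3/10) = 0.063; P(data | r = 9) = (1/10)(9/10)(1/10) = 0.009.
The prior-weighted likelihoods are 1/5 · 0.128 = 0.0256, 1/5 · 0.147 = 0.0294, 1/5 · 0.096 = 0.0192, 1/5 · 0.063 = 0.0126, 1/5 · 0.009 = 0.0018; summing to 0.0886.
Normalising, the posterior is P(r = 2 | data) = 0.28894, P(r = 3 | data) = 0.33183, P(r = 6 | data) = 0.2167, P(r = 7 | data) = 0.14221, P(r = 9 | data) = 0.020316.
The predictive probability is P(green next | data) = (4/5)(0.28894) + (7/10)(0.33183) + (2/5)(0.2167) + (3/10)(0.14221) + (1/10)(0.020316) = 0.59481.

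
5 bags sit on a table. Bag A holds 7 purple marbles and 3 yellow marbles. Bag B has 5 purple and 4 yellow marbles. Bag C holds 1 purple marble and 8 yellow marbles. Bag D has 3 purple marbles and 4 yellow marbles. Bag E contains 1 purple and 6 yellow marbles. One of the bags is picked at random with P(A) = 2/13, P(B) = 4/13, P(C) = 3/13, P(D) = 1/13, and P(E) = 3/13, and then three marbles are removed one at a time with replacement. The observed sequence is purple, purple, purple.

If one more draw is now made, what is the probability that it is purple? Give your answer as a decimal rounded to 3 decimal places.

Under each hypothesis, the probability of the observed sequence is: P(data | bag A) = (7/10)(7/10)(7/10) = 0.343; P(data | bag B) = (5/9)(5/9)(5/9) = 0.17147; P(data | bag C) = (1/9)(1/9)(1/9) = 0.0013717; P(data | bag D) = (3/7)(3/7)(3/7) = 0.078717; P(data | bag E) = (1/7)(1/7)(1/7) = 0.0029155.
Multiplying each by its prior: 2/13 · 0.343 = 0.052769, 4/13 · 0.17147 = 0.052759, 3/13 · 0.0013717 = 0.00031656, 1/13 · 0.078717 = 0.0060552, 3/13 · 0.0029155 = 0.0006728; these sum to 0.11257.
Normalising, the posterior is P(bag A | data) = 0.46876, P(bag B | data) = 0.46867, P(bag C | data) = 0.002812, P(bag D | data) = 0.053789, P(bag E | data) = 0.0059765.
So P(purple next | data) = Σ P(purple next | H) P(H | data) = (7/10)(0.46876) + (5/9)(0.46867) + (1/9)(0.002812) + (3/7)(0.053789) + (1/7)(0.0059765) = 0.61272.

0.613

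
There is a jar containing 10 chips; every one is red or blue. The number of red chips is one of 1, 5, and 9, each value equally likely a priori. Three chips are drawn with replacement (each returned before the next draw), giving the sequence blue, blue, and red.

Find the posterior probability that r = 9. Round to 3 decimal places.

The likelihood of the observed sequence under each hypothesis: P(data | r = 1) = (9/10)(9/10)(1/10) = 81/1000; P(data | r = 5) = (5/10)(5/10)(5/10) = 1/8; P(data | r = 9) = (1/10)(1/10)(9/10) = 9/1000.
The prior-weighted likelihoods are 1/3 · 81/1000 = 27/1000, 1/3 · 1/8 = 1/24, 1/3 · 9/1000 = 3/1000; these sum to 43/600.
So P(r = 9 | data) = (3/1000) / (43/600) = 9/215.

0.042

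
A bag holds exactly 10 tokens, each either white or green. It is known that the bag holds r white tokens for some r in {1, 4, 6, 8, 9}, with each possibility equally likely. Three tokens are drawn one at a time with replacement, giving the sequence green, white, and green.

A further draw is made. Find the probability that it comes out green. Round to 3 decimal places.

0.566

Compute the likelihood of the observed sequence for each case: P(data | r = 1) = (9/10)(1/10)(9/10) = 0.081; P(data | r = 4) = (6/10)(4/10)(6/10) = 0.144; P(data | r = 6) = (4/10)(6/10)(4/10) = 0.096; P(data | r = 8) = (2/10)(8/10)(2/10) = 0.032; P(data | r = 9) = (1/10)(9/10)(1/10) = 0.009.
Weighting by the prior gives 1/5 · 0.081 = 0.0162, 1/5 · 0.144 = 0.0288, 1/5 · 0.096 = 0.0192, 1/5 · 0.032 = 0.0064, 1/5 · 0.009 = 0.0018; with total 0.0724.
Dividing through by the total gives posterior P(r = 1 | data) = 0.22376, P(r = 4 | data) = 0.39779, P(r = 6 | data) = 0.26519, P(r = 8 | data) = 0.088398, P(r = 9 | data) = 0.024862.
The predictive probability is P(green next | data) = (9/10)(0.22376) + (3/5)(0.39779) + (2/5)(0.26519) + (1/5)(0.088398) + (1/10)(0.024862) = 0.5663.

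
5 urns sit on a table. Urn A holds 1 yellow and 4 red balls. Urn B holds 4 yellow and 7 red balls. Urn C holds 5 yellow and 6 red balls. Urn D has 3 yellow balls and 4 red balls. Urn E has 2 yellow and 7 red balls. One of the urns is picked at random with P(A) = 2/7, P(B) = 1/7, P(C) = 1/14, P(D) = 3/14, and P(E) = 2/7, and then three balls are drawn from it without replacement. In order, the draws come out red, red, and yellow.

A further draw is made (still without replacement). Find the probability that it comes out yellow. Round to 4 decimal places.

0.2311

Under each hypothesis, the probability of the observed sequence is: P(data | urn A) = (4/5)(3/4)(1/3) = 0.2; P(data | urn B) = (7/11)(6/10)(4/9) = 0.1697; P(data | urn C) = (6/11)(5/10)(5/9) = 0.15152; P(data | urn D) = (4/7)(3/6)(3/5) = 0.17143; P(data | urn E) = (7/9)(6/8)(2/7) = 0.16667.
Weighting by the prior gives 2/7 · 0.2 = 0.057143, 1/7 · 0.1697 = 0.024242, 1/14 · 0.15152 = 0.010823, 3/14 · 0.17143 = 0.036735, 2/7 · 0.16667 = 0.047619; with total 0.17656.
The posterior is then P(urn A | data) = 0.32364, P(urn B | data) = 0.1373, P(urn C | data) = 0.061296, P(urn D | data) = 0.20806, P(urn E | data) = 0.2697.
Averaging over the posterior, P(yellow next | data) = (0)(0.32364) + (3/8)(0.1373) + (1/2)(0.061296) + (1/2)(0.20806) + (1/6)(0.2697) = 0.23112.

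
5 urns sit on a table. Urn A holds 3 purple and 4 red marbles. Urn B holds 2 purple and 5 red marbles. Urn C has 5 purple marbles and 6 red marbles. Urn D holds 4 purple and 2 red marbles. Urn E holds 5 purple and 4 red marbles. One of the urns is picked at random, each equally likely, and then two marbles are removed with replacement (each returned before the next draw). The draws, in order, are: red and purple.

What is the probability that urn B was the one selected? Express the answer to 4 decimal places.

0.1750

Under each hypothesis, the probability of the observed sequence is: P(data | urn A) = (4/7)(3/7) = 0.2449; P(data | urn B) = (5/7)(2/7) = 0.20408; P(data | urn C) = (6/11)(5/11) = 0.24793; P(data | urn D) = (2/6)(4/6) = 0.22222; P(data | urn E) = (4/9)(5/9) = 0.24691.
Weighting by the prior gives 1/5 · 0.2449 = 0.04898, 1/5 · 0.20408 = 0.040816, 1/5 · 0.24793 = 0.049587, 1/5 · 0.22222 = 0.044444, 1/5 · 0.24691 = 0.049383; with total 0.23321.
So P(urn B | data) = (0.040816) / (0.23321) = 0.17502.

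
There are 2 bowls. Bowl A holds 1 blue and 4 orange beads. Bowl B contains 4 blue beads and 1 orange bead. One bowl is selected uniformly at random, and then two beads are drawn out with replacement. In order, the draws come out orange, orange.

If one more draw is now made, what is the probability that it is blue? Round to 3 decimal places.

0.235

For each hypothesis, P(data | H) works out to: P(data | bowl A) = (4/5)(4/5) = 16/25; P(data | bowl B) = (1/5)(1/5) = 1/25.
Multiplying each by its prior: 1/2 · 16/25 = 8/25, 1/2 · 1/25 = 1/50; with total 17/50.
Normalising, the posterior is P(bowl A | data) = 16/17, P(bowl B | data) = 1/17.
So P(blue next | data) = Σ P(blue next | H) P(H | data) = (1/5)(16/17) + (4/5)(1/17) = 4/17.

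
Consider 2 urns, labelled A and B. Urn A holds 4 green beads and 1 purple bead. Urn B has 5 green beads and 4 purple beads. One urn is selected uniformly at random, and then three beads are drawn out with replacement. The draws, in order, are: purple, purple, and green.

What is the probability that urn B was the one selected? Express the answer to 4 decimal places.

For each hypothesis, P(data | H) works out to: P(data | urn A) = (1/5)(1/5)(4/5) = 0.032; P(data | urn B) = (4/9)(4/9)(5/9) = 0.10974.
The prior-weighted likelihoods are 1/2 · 0.032 = 0.016, 1/2 · 0.10974 = 0.05487; summing to 0.07087.
So P(urn B | data) = (0.05487) / (0.07087) = 0.77423.

0.7742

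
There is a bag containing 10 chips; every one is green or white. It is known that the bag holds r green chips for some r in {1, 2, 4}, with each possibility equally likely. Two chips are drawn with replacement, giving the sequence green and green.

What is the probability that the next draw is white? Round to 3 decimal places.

Compute the likelihood of the observed sequence for each case: P(data | r = 1) = (1/10)(1/10) = 1/100; P(data | r = 2) = (2/10)(2/10) = 1/25; P(data | r = 4) = (4/10)(4/10) = 4/25.
Weighting by the prior gives 1/3 · 1/100 = 1/300, 1/3 · 1/25 = 1/75, 1/3 · 4/25 = 4/75; summing to 7/100.
The posterior is then P(r = 1 | data) = 1/21, P(r = 2 | data) = 4/21, P(r = 4 | data) = 16/21.
So P(white next | data) = Σ P(white next | H) P(H | data) = (9/10)(1/21) + (4/5)(4/21) + (3/5)(16/21) = 137/210.

0.652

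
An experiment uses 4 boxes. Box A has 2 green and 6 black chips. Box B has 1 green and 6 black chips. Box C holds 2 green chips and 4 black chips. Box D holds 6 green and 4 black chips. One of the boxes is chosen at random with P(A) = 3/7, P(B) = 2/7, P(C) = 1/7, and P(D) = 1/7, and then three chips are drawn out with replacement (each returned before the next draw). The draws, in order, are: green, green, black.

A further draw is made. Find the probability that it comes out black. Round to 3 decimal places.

0.616

Under each hypothesis, the probability of the observed sequence is: P(data | box A) = (2/8)(2/8)(6/8) = 0.046875; P(data | box B) = (1/7)(1/7)(6/7) = 0.017493; P(data | box C) = (2/6)(2/6)(4/6) = 0.074074; P(data | box D) = (6/10)(6/10)(4/10) = 0.144.
Weighting by the prior gives 3/7 · 0.046875 = 0.020089, 2/7 · 0.017493 = 0.0049979, 1/7 · 0.074074 = 0.010582, 1/7 · 0.144 = 0.020571; with total 0.056241.
Dividing through by the total gives posterior P(box A | data) = 0.3572, P(box B | data) = 0.088867, P(box C | data) = 0.18816, P(box D | data) = 0.36578.
The predictive probability is P(black next | data) = (3/4)(0.3572) + (6/7)(0.088867) + (2/3)(0.18816) + (2/5)(0.36578) = 0.61582.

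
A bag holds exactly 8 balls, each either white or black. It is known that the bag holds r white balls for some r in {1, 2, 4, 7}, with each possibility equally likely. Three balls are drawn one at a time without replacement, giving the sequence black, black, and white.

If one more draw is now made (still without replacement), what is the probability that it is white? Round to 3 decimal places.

Under each hypothesis, the probability of the observed sequence is: P(data | r = 1) = (7/8)(6/7)(1/6) = 1/8; P(data | r = 2) = (6/8)(5/7)(2/6) = 5/28; P(data | r = 4) = (4/8)(3/7)(4/6) = 1/7; P(data | r = 7) = (1/8)(0/7) = 0.
Weighting by the prior gives 1/4 · 1/8 = 1/32, 1/4 · 5/28 = 5/112, 1/4 · 1/7 = 1/28, 1/4 · 0 = 0; summing to 25/224.
The posterior is then P(r = 1 | data) = 7/25, P(r = 2 | data) = 2/5, P(r = 4 | data) = 8/25, P(r = 7 | data) = 0.
So P(white next | data) = Σ P(white next | H) P(H | data) = (0)(7/25) + (1/5)(2/5) + (3/5)(8/25) = 34/125.

0.272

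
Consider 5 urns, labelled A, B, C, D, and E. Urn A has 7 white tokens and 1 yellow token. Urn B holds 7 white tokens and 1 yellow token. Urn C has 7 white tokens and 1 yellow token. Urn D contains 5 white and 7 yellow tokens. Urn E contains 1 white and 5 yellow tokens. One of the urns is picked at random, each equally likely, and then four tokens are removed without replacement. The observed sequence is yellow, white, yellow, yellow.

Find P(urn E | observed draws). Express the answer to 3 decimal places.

0.653

The likelihood of the observed sequence under each hypothesis: P(data | urn A) = (1/8)(7/7)(0/6) = 0; P(data | urn B) = (1/8)(7/7)(0/6) = 0; P(data | urn C) = (1/8)(7/7)(0/6) = 0; P(data | urn D) = (7/12)(5/11)(6/10)(5/9) = 0.088384; P(data | urn E) = (5/6)(1/5)(4/4)(3/3) = 0.16667.
Multiplying each by its prior: 1/5 · 0 = 0, 1/5 · 0 = 0, 1/5 · 0 = 0, 1/5 · 0.088384 = 0.017677, 1/5 · 0.16667 = 0.033333; summing to 0.05101.
By Bayes' rule, P(urn E | data) = (0.033333) / (0.05101) = 0.65347.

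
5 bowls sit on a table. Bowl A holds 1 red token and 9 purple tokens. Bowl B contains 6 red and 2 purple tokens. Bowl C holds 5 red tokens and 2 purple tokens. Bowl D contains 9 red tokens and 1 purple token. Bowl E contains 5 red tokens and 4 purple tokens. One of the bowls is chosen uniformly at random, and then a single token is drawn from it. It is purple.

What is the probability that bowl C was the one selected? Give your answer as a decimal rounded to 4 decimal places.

0.1443

Compute the likelihood of this draw for each case: P(data | bowl A) = (9/10) = 0.9; P(data | bowl B) = (2/8) = 0.25; P(data | bowl C) = (2/7) = 0.28571; P(data | bowl D) = (1/10) = 0.1; P(data | bowl E) = (4/9) = 0.44444.
Weighting by the prior gives 1/5 · 0.9 = 0.18, 1/5 · 0.25 = 0.05, 1/5 · 0.28571 = 0.057143, 1/5 · 0.1 = 0.02, 1/5 · 0.44444 = 0.088889; summing to 0.39603.
So P(bowl C | data) = (0.057143) / (0.39603) = 0.14429.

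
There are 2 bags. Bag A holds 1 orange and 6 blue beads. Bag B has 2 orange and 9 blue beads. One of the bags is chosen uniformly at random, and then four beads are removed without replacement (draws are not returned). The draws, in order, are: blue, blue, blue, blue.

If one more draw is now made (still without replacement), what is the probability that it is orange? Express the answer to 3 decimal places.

0.311

The likelihood of the observed sequence under each hypothesis: P(data | bag A) = (6/7)(5/6)(4/5)(3/4) = 3/7; P(data | bag B) = (9/11)(8/10)(7/9)(6/8) = 21/55.
Weighting by the prior gives 1/2 · 3/7 = 3/14, 1/2 · 21/55 = 21/110; with total 156/385.
Normalising, the posterior is P(bag A | data) = 55/104, P(bag B | data) = 49/104.
Averaging over the posterior, P(orange next | data) = (1/3)(55/104) + (2/7)(49/104) = 97/312.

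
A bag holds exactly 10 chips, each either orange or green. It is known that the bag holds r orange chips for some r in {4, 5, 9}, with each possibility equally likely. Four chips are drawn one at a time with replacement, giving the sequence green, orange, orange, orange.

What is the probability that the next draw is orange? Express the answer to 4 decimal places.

For each hypothesis, P(data | H) works out to: P(data | r = 4) = (6/10)(4/10)(4/10)(4/10) = 0.0384; P(data | r = 5) = (5/10)(5/10)(5/10)(5/10) = 0.0625; P(data | r = 9) = (1/10)(9/10)(9/10)(9/10) = 0.0729.
Weighting by the prior gives 1/3 · 0.0384 = 0.0128, 1/3 · 0.0625 = 0.020833, 1/3 · 0.0729 = 0.0243; these sum to 0.057933.
Dividing through by the total gives posterior P(r = 4 | data) = 0.22094, P(r = 5 | data) = 0.35961, P(r = 9 | data) = 0.41945.
So P(orange next | data) = Σ P(orange next | H) P(H | data) = (2/5)(0.22094) + (1/2)(0.35961) + (9/10)(0.41945) = 0.64568.

0.6457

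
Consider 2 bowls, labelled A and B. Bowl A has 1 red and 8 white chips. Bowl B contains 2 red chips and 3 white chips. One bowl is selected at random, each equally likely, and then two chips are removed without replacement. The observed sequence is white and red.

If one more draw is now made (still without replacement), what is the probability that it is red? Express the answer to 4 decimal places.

Compute the likelihood of the observed sequence for each case: P(data | bowl A) = (8/9)(1/8) = 1/9; P(data | bowl B) = (3/5)(2/4) = 3/10.
Multiplying each by its prior: 1/2 · 1/9 = 1/18, 1/2 · 3/10 = 3/20; summing to 37/180.
The posterior is then P(bowl A | data) = 10/37, P(bowl B | data) = 27/37.
Averaging over the posterior, P(red next | data) = (0)(10/37) + (1/3)(27/37) = 9/37.

0.2432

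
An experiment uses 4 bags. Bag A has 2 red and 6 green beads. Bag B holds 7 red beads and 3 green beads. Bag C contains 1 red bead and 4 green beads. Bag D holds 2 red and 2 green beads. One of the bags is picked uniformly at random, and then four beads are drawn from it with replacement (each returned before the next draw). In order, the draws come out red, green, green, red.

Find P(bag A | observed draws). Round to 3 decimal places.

Compute the likelihood of the observed sequence for each case: P(data | bag A) = (2/8)(6/8)(6/8)(2/8) = 0.035156; P(data | bag B) = (7/10)(3/10)(3/10)(7/10) = 0.0441; P(data | bag C) = (1/5)(4/5)(4/5)(1/5) = 0.0256; P(data | bag D) = (2/4)(2/4)(2/4)(2/4) = 0.0625.
Multiplying each by its prior: 1/4 · 0.035156 = 0.0087891, 1/4 · 0.0441 = 0.011025, 1/4 · 0.0256 = 0.0064, 1/4 · 0.0625 = 0.015625; summing to 0.041839.
So P(bag A | data) = (0.0087891) / (0.041839) = 0.21007.

0.210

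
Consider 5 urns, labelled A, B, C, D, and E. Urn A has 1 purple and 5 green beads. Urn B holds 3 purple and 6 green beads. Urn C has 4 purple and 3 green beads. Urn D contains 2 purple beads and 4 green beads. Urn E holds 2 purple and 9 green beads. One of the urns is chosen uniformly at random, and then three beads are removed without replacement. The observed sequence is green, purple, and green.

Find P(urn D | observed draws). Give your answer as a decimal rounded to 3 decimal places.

0.248

Compute the likelihood of the observed sequence for each case: P(data | urn A) = (5/6)(1/5)(4/4) = 0.16667; P(data | urn B) = (6/9)(3/8)(5/7) = 0.17857; P(data | urn C) = (3/7)(4/6)(2/5) = 0.11429; P(data | urn D) = (4/6)(2/5)(3/4) = 0.2; P(data | urn E) = (9/11)(2/10)(8/9) = 0.14545.
Multiplying each by its prior: 1/5 · 0.16667 = 0.033333, 1/5 · 0.17857 = 0.035714, 1/5 · 0.11429 = 0.022857, 1/5 · 0.2 = 0.04, 1/5 · 0.14545 = 0.029091; summing to 0.161.
So P(urn D | data) = (0.04) / (0.161) = 0.24845.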